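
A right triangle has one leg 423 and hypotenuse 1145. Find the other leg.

b² = c² - a² = 1311025 - 178929 = 1132096
b = 1064

1064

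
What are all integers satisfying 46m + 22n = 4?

Step 1: Compute gcd(46, 22) = 2.
Since 2 divides 4, solutions exist.

Step 2: Find a particular solution using extended Euclidean algorithm.
We get m₀ = 2, n₀ = -4.
Check: 46*2 + 22*-4 = 4 = 4 ✓

Step 3: Write the general solution.
m = 2 + (22/2)t = 2 + 11t
n = -4 - (46/2)t = -4 - 23t
for any integer t.

m = 2 + 11t, n = -4 - 23t for integer t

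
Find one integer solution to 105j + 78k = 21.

Step 1: Check solvability.
gcd(105, 78) = 3
Since 3 divides 21, solutions exist.

Step 2: Apply extended Euclidean algorithm to find gcd.
We find integers such that 105*x0 + 78*y0 = 3

Step 3: Scale the particular solution.
Multiply by 21/3 = 7:
j = 21, k = -28

Step 4: Verify.
105*(21) + 78*(-28) = 21 = 21 ✓

j = 21, k = -28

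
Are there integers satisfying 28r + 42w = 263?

Step 1: Compute gcd(28, 42).
gcd(28, 42) = 14

Step 2: Check divisibility.
Does 14 divide 263? 263 = 14 x 18 + 11, so no.

By the theorem on linear Diophantine equations, 28r + 42w = 263 has integer solutions if and only if gcd(28, 42) divides 263. Since 14 does not divide 263, no solutions exist.

No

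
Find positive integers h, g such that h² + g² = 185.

Search for h with 185 - h² a perfect square.
h = 4: 185 - 4² = 185 - 16 = 169 = 13² ✓
So h = 4, g = 13.

h = 4, g = 13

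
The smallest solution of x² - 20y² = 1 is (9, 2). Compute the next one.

Solutions to x² - Dy² = 1 are generated by powers of (x₀ + y₀√D).
The next solution satisfies x₁ + y₁√20 = (x₀ + y₀√20)², giving:
x₁ = x₀² + 20y₀² = 9² + 20·2² = 81 + 80 = 161
y₁ = 2x₀y₀ = 2·9·2 = 36

Verify: 161² - 20·36² = 25921 - 25920 = 1 ✓

x = 161, y = 36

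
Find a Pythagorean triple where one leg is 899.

We need the other leg and hypotenuse such that 899² + x² = c².
Take x = 60, c = 901: 899² + 60² = 808201 + 3600 = 811801 = 901² ✓
Triple: (899, 60, 901)

(899, 60, 901)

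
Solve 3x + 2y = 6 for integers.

Step 1: Check solvability.
gcd(3, 2) = 1
Since 1 divides 6, solutions exist.

Step 2: Apply extended Euclidean algorithm to find gcd.
We find integers such that 3*x0 + 2*y0 = 1

Step 3: Scale the particular solution.
Multiply by 6/1 = 6:
x = 6, y = -6

Step 4: Verify.
3*(6) + 2*(-6) = 6 = 6 ✓

x = 6, y = -6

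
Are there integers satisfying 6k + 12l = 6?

Step 1: Compute gcd(6, 12).
gcd(6, 12) = 6

Step 2: Check divisibility.
Does 6 divide 6? 6 = 6 x 1, so yes.

By the theorem on linear Diophantine equations, 6k + 12l = 6 has integer solutions if and only if gcd(6, 12) divides 6. Since 6 | 6, solutions exist.

Yes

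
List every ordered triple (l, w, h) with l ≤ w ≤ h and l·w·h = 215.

Iterate l from 1 to ⌊215^(1/3)⌋. For each l dividing 215, iterate w ≥ l with w dividing 215/l, and set h = 215/(l·w).
Triples found (2): (1×1×215), (1×5×43)

(1×1×215), (1×5×43)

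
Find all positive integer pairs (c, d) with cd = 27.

The positive divisors of 27 are: 1, 3, 9, 27.
Each divisor d gives the pair (d, 27/d):
(1, 27), (3, 9), (9, 3), (27, 1)

(1, 27), (3, 9), (9, 3), (27, 1)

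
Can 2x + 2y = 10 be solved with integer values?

Step 1: Compute gcd(2, 2).
gcd(2, 2) = 2

Step 2: Check divisibility.
Does 2 divide 10? 10 = 2 x 5, so yes.

By the theorem on linear Diophantine equations, 2x + 2y = 10 has integer solutions if and only if gcd(2, 2) divides 10. Since 2 | 10, solutions exist.

Yes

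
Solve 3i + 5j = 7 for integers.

Step 1: Check solvability.
gcd(3, 5) = 1
Since 1 divides 7, solutions exist.

Step 2: Apply extended Euclidean algorithm to find gcd.
We find integers such that 3*x0 + 5*y0 = 1

Step 3: Scale the particular solution.
Multiply by 7/1 = 7:
i = 14, j = -7

Step 4: Verify.
3*(14) + 5*(-7) = 7 = 7 ✓

i = 14, j = -7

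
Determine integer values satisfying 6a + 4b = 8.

Step 1: Check solvability.
gcd(6, 4) = 2
Since 2 divides 8, solutions exist.

Step 2: Apply extended Euclidean algorithm to find gcd.
We find integers such that 6*x0 + 4*y0 = 2

Step 3: Scale the particular solution.
Multiply by 8/2 = 4:
a = 4, b = -4

Step 4: Verify.
6*(4) + 4*(-4) = 8 = 8 ✓

a = 4, b = -4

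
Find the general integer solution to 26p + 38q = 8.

Step 1: Compute gcd(26, 38) = 2.
Since 2 divides 8, solutions exist.

Step 2: Find a particular solution using extended Euclidean algorithm.
We get p₀ = 12, q₀ = -8.
Check: 26*12 + 38*-8 = 8 = 8 ✓

Step 3: Write the general solution.
p = 12 + (38/2)t = 12 + 19t
q = -8 - (26/2)t = -8 - 13t
for any integer t.

p = 12 + 19t, q = -8 - 13t for integer t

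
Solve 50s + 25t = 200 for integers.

Step 1: Check solvability.
gcd(50, 25) = 25
Since 25 divides 200, solutions exist.

Step 2: Apply extended Euclidean algorithm to find gcd.
We find integers such that 50*x0 + 25*y0 = 25

Step 3: Scale the particular solution.
Multiply by 200/25 = 8:
s = 0, t = 8

Step 4: Verify.
50*(0) + 25*(8) = 200 = 200 ✓

s = 0, t = 8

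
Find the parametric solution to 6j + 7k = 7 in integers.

Step 1: Compute gcd(6, 7) = 1.
Since 1 divides 7, solutions exist.

Step 2: Find a particular solution using extended Euclidean algorithm.
We get j₀ = -7, k₀ = 7.
Check: 6*-7 + 7*7 = 7 = 7 ✓

Step 3: Write the general solution.
j = -7 + (7/1)t = -7 + 7t
k = 7 - (6/1)t = 7 - 6t
for any integer t.

j = -7 + 7t, k = 7 - 6t for integer t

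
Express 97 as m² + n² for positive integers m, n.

We need to find integers m, n > 0 such that m² + n² = 97.
Trying m = 4: n² = 97 - 4² = 97 - 16 = 81
n = 9
Check: 4² + 9² = 16 + 81 = 97 ✓

97 = 4² + 9²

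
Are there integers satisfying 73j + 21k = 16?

Step 1: Compute gcd(73, 21).
gcd(73, 21) = 1

Step 2: Check divisibility.
Does 1 divide 16? 16 = 1 x 16, so yes.

By the theorem on linear Diophantine equations, 73j + 21k = 16 has integer solutions if and only if gcd(73, 21) divides 16. Since 1 | 16, solutions exist.

Yes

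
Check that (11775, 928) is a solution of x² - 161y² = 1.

Compute x² = 11775² = 138650625
Compute 161y² = 161·928² = 161·861184 = 138650624
x² - 161y² = 138650625 - 138650624 = 1
Since this equals 1, (11775, 928) is a solution.

Yes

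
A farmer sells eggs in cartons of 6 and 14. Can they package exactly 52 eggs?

We need non-negative a, b with 6a + 14b = 52.
gcd(6, 14) = 2 divides 52.
Try a = 4: 14b = 52 - 24 = 28, so b = 2.
One way: 4 cartons of 6 and 2 cartons of 14.

Yes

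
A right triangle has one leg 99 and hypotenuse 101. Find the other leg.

b² = c² - a² = 10201 - 9801 = 400
b = 20

20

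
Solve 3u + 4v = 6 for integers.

Step 1: Check solvability.
gcd(3, 4) = 1
Since 1 divides 6, solutions exist.

Step 2: Apply extended Euclidean algorithm to find gcd.
We find integers such that 3*x0 + 4*y0 = 1

Step 3: Scale the particular solution.
Multiply by 6/1 = 6:
u = -6, v = 6

Step 4: Verify.
3*(-6) + 4*(6) = 6 = 6 ✓

u = -6, v = 6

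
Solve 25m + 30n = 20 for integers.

Step 1: Check solvability.
gcd(25, 30) = 5
Since 5 divides 20, solutions exist.

Step 2: Apply extended Euclidean algorithm to find gcd.
We find integers such that 25*x0 + 30*y0 = 5

Step 3: Scale the particular solution.
Multiply by 20/5 = 4:
m = -4, n = 4

Step 4: Verify.
25*(-4) + 30*(4) = 20 = 20 ✓

m = -4, n = 4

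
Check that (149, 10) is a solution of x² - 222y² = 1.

Compute x² = 149² = 22201
Compute 222y² = 222·10² = 222·100 = 22200
x² - 222y² = 22201 - 22200 = 1
Since this equals 1, (149, 10) is a solution.

Yes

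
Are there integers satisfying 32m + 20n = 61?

Step 1: Compute gcd(32, 20).
gcd(32, 20) = 4

Step 2: Check divisibility.
Does 4 divide 61? 61 = 4 x 15 + 1, so no.

By the theorem on linear Diophantine equations, 32m + 20n = 61 has integer solutions if and only if gcd(32, 20) divides 61. Since 4 does not divide 61, no solutions exist.

No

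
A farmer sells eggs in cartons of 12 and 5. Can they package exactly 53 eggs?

We need non-negative a, b with 12a + 5b = 53.
gcd(12, 5) = 1 divides 53.
Try a = 4: 5b = 53 - 48 = 5, so b = 1.
One way: 4 cartons of 12 and 1 cartons of 5.

Yes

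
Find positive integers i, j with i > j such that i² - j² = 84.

Factor: i² - j² = (i+j)(i-j) = 84.
We need two factors of 84 with the same parity.
Use i+j = 42 and i-j = 2 (product 42·2 = 84).
Adding: 2i = 44, so i = 22.
Subtracting: 2j = 40, so j = 20.
Check: 22² - 20² = 484 - 400 = 84 ✓

i = 22, j = 20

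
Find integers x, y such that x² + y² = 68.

We need to find integers x, y > 0 such that x² + y² = 68.
Trying x = 2: y² = 68 - 2² = 68 - 4 = 64
y = 8
Check: 2² + 8² = 4 + 64 = 68 ✓

68 = 2² + 8²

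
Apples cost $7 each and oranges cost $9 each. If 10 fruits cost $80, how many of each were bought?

Let a = apples, o = oranges.
a + o = 10
7a + 9o = 80
Substitute o = 10 - a:
7a + 9(10 - a) = 80
(7 - 9)a = 80 - 90
-2a = -10
a = 5, o = 10 - 5 = 5

Apples: 5, Oranges: 5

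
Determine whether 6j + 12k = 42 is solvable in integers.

Step 1: Compute gcd(6, 12).
gcd(6, 12) = 6

Step 2: Check divisibility.
Does 6 divide 42? 42 = 6 x 7, so yes.

By the theorem on linear Diophantine equations, 6j + 12k = 42 has integer solutions if and only if gcd(6, 12) divides 42. Since 6 | 42, solutions exist.

Yes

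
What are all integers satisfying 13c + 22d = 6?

Step 1: Compute gcd(13, 22) = 1.
Since 1 divides 6, solutions exist.

Step 2: Find a particular solution using extended Euclidean algorithm.
We get c₀ = -30, d₀ = 18.
Check: 13*-30 + 22*18 = 6 = 6 ✓

Step 3: Write the general solution.
c = -30 + (22/1)t = -30 + 22t
d = 18 - (13/1)t = 18 - 13t
for any integer t.

c = -30 + 22t, d = 18 - 13t for integer t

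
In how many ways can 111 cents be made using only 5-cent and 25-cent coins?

We need non-negative integers (x, y) with 5x + 25y = 111.
For each x from 0 to 22, check if (111 - 5x) is a non-negative multiple of 25.
Solutions (x, y): none
Count: 0

0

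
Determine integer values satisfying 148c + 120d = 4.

Step 1: Check solvability.
gcd(148, 120) = 4
Since 4 divides 4, solutions exist.

Step 2: Apply extended Euclidean algorithm to find gcd.
We find integers such that 148*x0 + 120*y0 = 4

Step 3: Scale the particular solution.
Multiply by 4/4 = 1:
c = 13, d = -16

Step 4: Verify.
148*(13) + 120*(-16) = 4 = 4 ✓

c = 13, d = -16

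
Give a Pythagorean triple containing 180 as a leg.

We need the other leg and hypotenuse such that 180² + x² = c².
Take x = 299, c = 349: 180² + 299² = 32400 + 89401 = 121801 = 349² ✓
Triple: (299, 180, 349)

(299, 180, 349)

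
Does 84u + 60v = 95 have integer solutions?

Step 1: Compute gcd(84, 60).
gcd(84, 60) = 12

Step 2: Check divisibility.
Does 12 divide 95? 95 = 12 x 7 + 11, so no.

By the theorem on linear Diophantine equations, 84u + 60v = 95 has integer solutions if and only if gcd(84, 60) divides 95. Since 12 does not divide 95, no solutions exist.

No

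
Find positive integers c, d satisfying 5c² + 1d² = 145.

Try small values of c and check whether (145 - 5c²)/1 is a perfect square.
c = 3: 5·3² = 45, so 1d² = 145 - 45 = 100, giving d² = 100, d = 10.
Check: 5·3² + 1·10² = 45 + 100 = 145 ✓

c = 3, d = 10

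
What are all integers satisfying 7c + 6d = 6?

Step 1: Compute gcd(7, 6) = 1.
Since 1 divides 6, solutions exist.

Step 2: Find a particular solution using extended Euclidean algorithm.
We get c₀ = 6, d₀ = -6.
Check: 7*6 + 6*-6 = 6 = 6 ✓

Step 3: Write the general solution.
c = 6 + (6/1)t = 6 + 6t
d = -6 - (7/1)t = -6 - 7t
for any integer t.

c = 6 + 6t, d = -6 - 7t for integer t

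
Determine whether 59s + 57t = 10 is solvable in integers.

Step 1: Compute gcd(59, 57).
gcd(59, 57) = 1

Step 2: Check divisibility.
Does 1 divide 10? 10 = 1 x 10, so yes.

By the theorem on linear Diophantine equations, 59s + 57t = 10 has integer solutions if and only if gcd(59, 57) divides 10. Since 1 | 10, solutions exist.

Yes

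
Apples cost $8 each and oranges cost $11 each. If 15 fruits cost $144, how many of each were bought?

Let a = apples, o = oranges.
a + o = 15
8a + 11o = 144
Substitute o = 15 - a:
8a + 11(15 - a) = 144
(8 - 11)a = 144 - 165
-3a = -21
a = 7, o = 15 - 7 = 8

Apples: 7, Oranges: 8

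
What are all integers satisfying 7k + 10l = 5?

Step 1: Compute gcd(7, 10) = 1.
Since 1 divides 5, solutions exist.

Step 2: Find a particular solution using extended Euclidean algorithm.
We get k₀ = 15, l₀ = -10.
Check: 7*15 + 10*-10 = 5 = 5 ✓

Step 3: Write the general solution.
k = 15 + (10/1)t = 15 + 10t
l = -10 - (7/1)t = -10 - 7t
for any integer t.

k = 15 + 10t, l = -10 - 7t for integer t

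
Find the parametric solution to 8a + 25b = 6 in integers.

Step 1: Compute gcd(8, 25) = 1.
Since 1 divides 6, solutions exist.

Step 2: Find a particular solution using extended Euclidean algorithm.
We get a₀ = -18, b₀ = 6.
Check: 8*-18 + 25*6 = 6 = 6 ✓

Step 3: Write the general solution.
a = -18 + (25/1)t = -18 + 25t
b = 6 - (8/1)t = 6 - 8t
for any integer t.

a = -18 + 25t, b = 6 - 8t for integer t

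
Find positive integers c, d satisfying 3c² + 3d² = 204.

Try small values of c and check whether (204 - 3c²)/3 is a perfect square.
c = 2: 3·2² = 12, so 3d² = 204 - 12 = 192, giving d² = 64, d = 8.
Check: 3·2² + 3·8² = 12 + 192 = 204 ✓

c = 2, d = 8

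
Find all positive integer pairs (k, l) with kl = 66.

The positive divisors of 66 are: 1, 2, 3, 6, 11, 22, 33, 66.
Each divisor d gives the pair (d, 66/d):
(1, 66), (2, 33), (3, 22), (6, 11), (11, 6), (22, 3), (33, 2), (66, 1)

(1, 66), (2, 33), (3, 22), (6, 11), (11, 6), (22, 3), (33, 2), (66, 1)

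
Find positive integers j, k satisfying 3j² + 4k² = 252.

Try small values of j and check whether (252 - 3j²)/4 is a perfect square.
j = 6: 3·6² = 108, so 4k² = 252 - 108 = 144, giving k² = 36, k = 6.
Check: 3·6² + 4·6² = 108 + 144 = 252 ✓

j = 6, k = 6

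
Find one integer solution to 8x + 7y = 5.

Step 1: Check solvability.
gcd(8, 7) = 1
Since 1 divides 5, solutions exist.

Step 2: Apply extended Euclidean algorithm to find gcd.
We find integers such that 8*x0 + 7*y0 = 1

Step 3: Scale the particular solution.
Multiply by 5/1 = 5:
x = 5, y = -5

Step 4: Verify.
8*(5) + 7*(-5) = 5 = 5 ✓

x = 5, y = -5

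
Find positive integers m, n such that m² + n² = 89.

Search for m with 89 - m² a perfect square.
m = 5: 89 - 5² = 89 - 25 = 64 = 8² ✓
So m = 5, n = 8.

m = 5, n = 8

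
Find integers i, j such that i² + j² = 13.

We need to find integers i, j > 0 such that i² + j² = 13.
Trying i = 2: j² = 13 - 2² = 13 - 4 = 9
j = 3
Check: 2² + 3² = 4 + 9 = 13 ✓

13 = 2² + 3²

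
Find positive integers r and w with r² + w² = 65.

We need to find integers r, w > 0 such that r² + w² = 65.
Trying r = 1: w² = 65 - 1² = 65 - 1 = 64
w = 8
Check: 1² + 8² = 1 + 64 = 65 ✓

65 = 1² + 8²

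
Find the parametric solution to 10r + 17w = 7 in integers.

Step 1: Compute gcd(10, 17) = 1.
Since 1 divides 7, solutions exist.

Step 2: Find a particular solution using extended Euclidean algorithm.
We get r₀ = -35, w₀ = 21.
Check: 10*-35 + 17*21 = 7 = 7 ✓

Step 3: Write the general solution.
r = -35 + (17/1)t = -35 + 17t
w = 21 - (10/1)t = 21 - 10t
for any integer t.

r = -35 + 17t, w = 21 - 10t for integer t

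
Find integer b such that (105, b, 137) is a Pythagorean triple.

b² = c² - a² = 137² - 105² = 18769 - 11025 = 7744
b = sqrt(7744) = 88

88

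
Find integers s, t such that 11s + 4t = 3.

Step 1: Check solvability.
gcd(11, 4) = 1
Since 1 divides 3, solutions exist.

Step 2: Apply extended Euclidean algorithm to find gcd.
We find integers such that 11*x0 + 4*y0 = 1

Step 3: Scale the particular solution.
Multiply by 3/1 = 3:
s = -3, t = 9

Step 4: Verify.
11*(-3) + 4*(9) = 3 = 3 ✓

s = -3, t = 9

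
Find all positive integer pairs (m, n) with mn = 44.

The positive divisors of 44 are: 1, 2, 4, 11, 22, 44.
Each divisor d gives the pair (d, 44/d):
(1, 44), (2, 22), (4, 11), (11, 4), (22, 2), (44, 1)

(1, 44), (2, 22), (4, 11), (11, 4), (22, 2), (44, 1)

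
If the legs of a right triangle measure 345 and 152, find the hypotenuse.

c² = a² + b² = 345² + 152² = 119025 + 23104 = 142129
c = 377

377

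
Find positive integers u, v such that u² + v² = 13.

Search for u with 13 - u² a perfect square.
u = 2: 13 - 2² = 13 - 4 = 9 = 3² ✓
So u = 2, v = 3.

u = 2, v = 3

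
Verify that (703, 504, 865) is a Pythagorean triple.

Compute a² + b² = 703² + 504² = 494209 + 254016 = 748225
Compute c² = 865² = 748225
Since 748225 = 748225, confirmed.

Yes, it is a Pythagorean triple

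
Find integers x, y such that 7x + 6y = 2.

Step 1: Check solvability.
gcd(7, 6) = 1
Since 1 divides 2, solutions exist.

Step 2: Apply extended Euclidean algorithm to find gcd.
We find integers such that 7*x0 + 6*y0 = 1

Step 3: Scale the particular solution.
Multiply by 2/1 = 2:
x = 2, y = -2

Step 4: Verify.
7*(2) + 6*(-2) = 2 = 2 ✓

x = 2, y = -2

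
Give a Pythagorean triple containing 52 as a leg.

We need the other leg and hypotenuse such that 52² + x² = c².
Take x = 165, c = 173: 52² + 165² = 2704 + 27225 = 29929 = 173² ✓
Triple: (165, 52, 173)

(165, 52, 173)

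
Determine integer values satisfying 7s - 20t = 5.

Step 1: Check solvability.
gcd(7, 20) = 1
Since 1 divides 5, solutions exist.

Step 2: Apply extended Euclidean algorithm to find gcd.
We find integers such that 7*x0 + 20*y0 = 1

Step 3: Scale the particular solution.
Multiply by 5/1 = 5:
s = 15, t = 5

Step 4: Verify.
7*(15) - 20*(5) = 5 = 5 ✓

s = 15, t = 5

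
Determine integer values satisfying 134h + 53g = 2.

Step 1: Check solvability.
gcd(134, 53) = 1
Since 1 divides 2, solutions exist.

Step 2: Apply extended Euclidean algorithm to find gcd.
We find integers such that 134*x0 + 53*y0 = 1

Step 3: Scale the particular solution.
Multiply by 2/1 = 2:
h = -34, g = 86

Step 4: Verify.
134*(-34) + 53*(86) = 2 = 2 ✓

h = -34, g = 86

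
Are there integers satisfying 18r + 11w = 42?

Step 1: Compute gcd(18, 11).
gcd(18, 11) = 1

Step 2: Check divisibility.
Does 1 divide 42? 42 = 1 x 42, so yes.

By the theorem on linear Diophantine equations, 18r + 11w = 42 has integer solutions if and only if gcd(18, 11) divides 42. Since 1 | 42, solutions exist.

Yes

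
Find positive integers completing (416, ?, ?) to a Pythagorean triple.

We need the other leg and hypotenuse such that 416² + x² = c².
Take x = 210, c = 466: 416² + 210² = 173056 + 44100 = 217156 = 466² ✓
Triple: (210, 416, 466)

(210, 416, 466)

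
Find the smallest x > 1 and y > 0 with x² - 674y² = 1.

We seek the smallest positive integers (x, y) with x² - 674y² = 1, i.e., x² = 674y² + 1.
Try successive y values:
y = 1: x² = 674·1² + 1 = 675, not a perfect square
y = 2: x² = 674·2² + 1 = 2697, not a perfect square
y = 3: x² = 674·3² + 1 = 6067, not a perfect square
... continuing the search (or via continued fractions) ...
y = 26: x² = 674·26² + 1 = 455625, x = 675 ✓

Verify: 675² - 674·26² = 455625 - 455624 = 1 ✓

x = 675, y = 26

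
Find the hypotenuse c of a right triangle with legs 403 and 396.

c² = a² + b² = 403² + 396² = 162409 + 156816 = 319225
c = 565

565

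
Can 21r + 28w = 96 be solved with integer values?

Step 1: Compute gcd(21, 28).
gcd(21, 28) = 7

Step 2: Check divisibility.
Does 7 divide 96? 96 = 7 x 13 + 5, so no.

By the theorem on linear Diophantine equations, 21r + 28w = 96 has integer solutions if and only if gcd(21, 28) divides 96. Since 7 does not divide 96, no solutions exist.

No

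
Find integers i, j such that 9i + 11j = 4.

Step 1: Check solvability.
gcd(9, 11) = 1
Since 1 divides 4, solutions exist.

Step 2: Apply extended Euclidean algorithm to find gcd.
We find integers such that 9*x0 + 11*y0 = 1

Step 3: Scale the particular solution.
Multiply by 4/1 = 4:
i = 20, j = -16

Step 4: Verify.
9*(20) + 11*(-16) = 4 = 4 ✓

i = 20, j = -16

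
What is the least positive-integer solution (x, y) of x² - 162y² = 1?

We seek the smallest positive integers (x, y) with x² - 162y² = 1, i.e., x² = 162y² + 1.
Try successive y values:
y = 1: x² = 162·1² + 1 = 163, not a perfect square
y = 2: x² = 162·2² + 1 = 649, not a perfect square
y = 3: x² = 162·3² + 1 = 1459, not a perfect square
... continuing the search (or via continued fractions) ...
y = 1540: x² = 162·1540² + 1 = 384199201, x = 19601 ✓

Verify: 19601² - 162·1540² = 384199201 - 384199200 = 1 ✓

x = 19601, y = 1540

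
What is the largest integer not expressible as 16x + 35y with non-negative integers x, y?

For two coprime denominations a and b, the Frobenius number (largest value not representable as a non-negative combination) is ab - a - b.
Here gcd(16, 35) = 1, so they are coprime.
F(16, 35) = 16·35 - 16 - 35 = 560 - 51 = 509

509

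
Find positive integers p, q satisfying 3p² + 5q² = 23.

Try small values of p and check whether (23 - 3p²)/5 is a perfect square.
p = 1: 3·1² = 3, so 5q² = 23 - 3 = 20, giving q² = 4, q = 2.
Check: 3·1² + 5·2² = 3 + 20 = 23 ✓

p = 1, q = 2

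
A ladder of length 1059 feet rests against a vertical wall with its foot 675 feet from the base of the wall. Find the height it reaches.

The ladder, wall, and ground form a right triangle with hypotenuse 1059 and one leg 675.
By the Pythagorean theorem: h² = 1059² - 675² = 1121481 - 455625 = 665856
h = √665856 = 816 feet

816 feet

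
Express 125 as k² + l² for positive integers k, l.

We need to find integers k, l > 0 such that k² + l² = 125.
Trying k = 2: l² = 125 - 2² = 125 - 4 = 121
l = 11
Check: 2² + 11² = 4 + 121 = 125 ✓

125 = 2² + 11²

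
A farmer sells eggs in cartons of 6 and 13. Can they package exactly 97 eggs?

We need non-negative a, b with 6a + 13b = 97.
gcd(6, 13) = 1 divides 97.
Try a = 1: 13b = 97 - 6 = 91, so b = 7.
One way: 1 cartons of 6 and 7 cartons of 13.

Yes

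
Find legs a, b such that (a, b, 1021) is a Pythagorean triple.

We need a² + b² = 1021² = 1042441.
Trying: 779² + 660² = 606841 + 435600 = 1042441 ✓

(779, 660, 1021)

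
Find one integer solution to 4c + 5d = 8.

Step 1: Check solvability.
gcd(4, 5) = 1
Since 1 divides 8, solutions exist.

Step 2: Apply extended Euclidean algorithm to find gcd.
We find integers such that 4*x0 + 5*y0 = 1

Step 3: Scale the particular solution.
Multiply by 8/1 = 8:
c = -8, d = 8

Step 4: Verify.
4*(-8) + 5*(8) = 8 = 8 ✓

c = -8, d = 8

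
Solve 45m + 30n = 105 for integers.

Step 1: Check solvability.
gcd(45, 30) = 15
Since 15 divides 105, solutions exist.

Step 2: Apply extended Euclidean algorithm to find gcd.
We find integers such that 45*x0 + 30*y0 = 15

Step 3: Scale the particular solution.
Multiply by 105/15 = 7:
m = 7, n = -7

Step 4: Verify.
45*(7) + 30*(-7) = 105 = 105 ✓

m = 7, n = -7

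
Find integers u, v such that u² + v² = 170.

We need to find integers u, v > 0 such that u² + v² = 170.
Trying u = 1: v² = 170 - 1² = 170 - 1 = 169
v = 13
Check: 1² + 13² = 1 + 169 = 170 ✓

170 = 1² + 13²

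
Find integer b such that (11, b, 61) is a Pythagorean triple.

b² = c² - a² = 61² - 11² = 3721 - 121 = 3600
b = sqrt(3600) = 60

60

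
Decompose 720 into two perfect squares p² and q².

We need to find integers p, q > 0 such that p² + q² = 720.
Trying p = 12: q² = 720 - 12² = 720 - 144 = 576
q = 24
Check: 12² + 24² = 144 + 576 = 720 ✓

720 = 12² + 24²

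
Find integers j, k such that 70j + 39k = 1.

Step 1: Check solvability.
gcd(70, 39) = 1
Since 1 divides 1, solutions exist.

Step 2: Apply extended Euclidean algorithm to find gcd.
We find integers such that 70*x0 + 39*y0 = 1

Step 3: Scale the particular solution.
Multiply by 1/1 = 1:
j = -5, k = 9

Step 4: Verify.
70*(-5) + 39*(9) = 1 = 1 ✓

j = -5, k = 9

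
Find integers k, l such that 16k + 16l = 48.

Step 1: Check solvability.
gcd(16, 16) = 16
Since 16 divides 48, solutions exist.

Step 2: Apply extended Euclidean algorithm to find gcd.
We find integers such that 16*x0 + 16*y0 = 16

Step 3: Scale the particular solution.
Multiply by 48/16 = 3:
k = 0, l = 3

Step 4: Verify.
16*(0) + 16*(3) = 48 = 48 ✓

k = 0, l = 3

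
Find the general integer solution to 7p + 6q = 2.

Step 1: Compute gcd(7, 6) = 1.
Since 1 divides 2, solutions exist.

Step 2: Find a particular solution using extended Euclidean algorithm.
We get p₀ = 2, q₀ = -2.
Check: 7*2 + 6*-2 = 2 = 2 ✓

Step 3: Write the general solution.
p = 2 + (6/1)t = 2 + 6t
q = -2 - (7/1)t = -2 - 7t
for any integer t.

p = 2 + 6t, q = -2 - 7t for integer t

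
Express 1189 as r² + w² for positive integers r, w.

We need to find integers r, w > 0 such that r² + w² = 1189.
Trying r = 10: w² = 1189 - 10² = 1189 - 100 = 1089
w = 33
Check: 10² + 33² = 100 + 1089 = 1189 ✓

1189 = 10² + 33²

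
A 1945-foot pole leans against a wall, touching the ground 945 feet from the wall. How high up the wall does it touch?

The ladder, wall, and ground form a right triangle with hypotenuse 1945 and one leg 945.
By the Pythagorean theorem: h² = 1945² - 945² = 3783025 - 893025 = 2890000
h = √2890000 = 1700 feet

1700 feet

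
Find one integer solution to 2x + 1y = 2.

Step 1: Check solvability.
gcd(2, 1) = 1
Since 1 divides 2, solutions exist.

Step 2: Apply extended Euclidean algorithm to find gcd.
We find integers such that 2*x0 + 1*y0 = 1

Step 3: Scale the particular solution.
Multiply by 2/1 = 2:
x = 0, y = 2

Step 4: Verify.
2*(0) + 1*(2) = 2 = 2 ✓

x = 0, y = 2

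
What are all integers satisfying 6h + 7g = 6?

Step 1: Compute gcd(6, 7) = 1.
Since 1 divides 6, solutions exist.

Step 2: Find a particular solution using extended Euclidean algorithm.
We get h₀ = -6, g₀ = 6.
Check: 6*-6 + 7*6 = 6 = 6 ✓

Step 3: Write the general solution.
h = -6 + (7/1)t = -6 + 7t
g = 6 - (6/1)t = 6 - 6t
for any integer t.

h = -6 + 7t, g = 6 - 6t for integer t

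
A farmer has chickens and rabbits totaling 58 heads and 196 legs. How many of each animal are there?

Let c = chickens, r = rabbits.
Heads: c + r = 58
Legs: 2c + 4r = 196
From the first equation, c = 58 - r. Substitute:
2(58 - r) + 4r = 196
116 + 2r = 196
r = (196 - 116)/2 = 40
c = 58 - 40 = 18

Chickens: 18, Rabbits: 40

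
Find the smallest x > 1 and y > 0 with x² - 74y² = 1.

We seek the smallest positive integers (x, y) with x² - 74y² = 1, i.e., x² = 74y² + 1.
Try successive y values:
y = 1: x² = 74·1² + 1 = 75, not a perfect square
y = 2: x² = 74·2² + 1 = 297, not a perfect square
y = 3: x² = 74·3² + 1 = 667, not a perfect square
... continuing the search (or via continued fractions) ...
y = 430: x² = 74·430² + 1 = 13682601, x = 3699 ✓

Verify: 3699² - 74·430² = 13682601 - 13682600 = 1 ✓

x = 3699, y = 430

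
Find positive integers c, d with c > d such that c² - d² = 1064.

Factor: c² - d² = (c+d)(c-d) = 1064.
We need two factors of 1064 with the same parity.
Use c+d = 532 and c-d = 2 (product 532·2 = 1064).
Adding: 2c = 534, so c = 267.
Subtracting: 2d = 530, so d = 265.
Check: 267² - 265² = 71289 - 70225 = 1064 ✓

c = 267, d = 265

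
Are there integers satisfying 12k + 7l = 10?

Step 1: Compute gcd(12, 7).
gcd(12, 7) = 1

Step 2: Check divisibility.
Does 1 divide 10? 10 = 1 x 10, so yes.

By the theorem on linear Diophantine equations, 12k + 7l = 10 has integer solutions if and only if gcd(12, 7) divides 10. Since 1 | 10, solutions exist.

Yes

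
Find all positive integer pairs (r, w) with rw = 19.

The positive divisors of 19 are: 1, 19.
Each divisor d gives the pair (d, 19/d):
(1, 19), (19, 1)

(1, 19), (19, 1)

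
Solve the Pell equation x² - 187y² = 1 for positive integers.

We seek the smallest positive integers (x, y) with x² - 187y² = 1, i.e., x² = 187y² + 1.
Try successive y values:
y = 1: x² = 187·1² + 1 = 188, not a perfect square
y = 2: x² = 187·2² + 1 = 749, not a perfect square
y = 3: x² = 187·3² + 1 = 1684, not a perfect square
... continuing the search (or via continued fractions) ...
y = 123: x² = 187·123² + 1 = 2829124, x = 1682 ✓

Verify: 1682² - 187·123² = 2829124 - 2829123 = 1 ✓

x = 1682, y = 123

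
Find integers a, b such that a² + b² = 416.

We need to find integers a, b > 0 such that a² + b² = 416.
Trying a = 4: b² = 416 - 4² = 416 - 16 = 400
b = 20
Check: 4² + 20² = 16 + 400 = 416 ✓

416 = 4² + 20²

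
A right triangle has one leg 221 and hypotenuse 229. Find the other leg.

b² = c² - a² = 52441 - 48841 = 3600
b = 60

60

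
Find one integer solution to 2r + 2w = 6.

Step 1: Check solvability.
gcd(2, 2) = 2
Since 2 divides 6, solutions exist.

Step 2: Apply extended Euclidean algorithm to find gcd.
We find integers such that 2*x0 + 2*y0 = 2

Step 3: Scale the particular solution.
Multiply by 6/2 = 3:
r = 0, w = 3

Step 4: Verify.
2*(0) + 2*(3) = 6 = 6 ✓

r = 0, w = 3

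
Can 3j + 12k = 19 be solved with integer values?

Step 1: Compute gcd(3, 12).
gcd(3, 12) = 3

Step 2: Check divisibility.
Does 3 divide 19? 19 = 3 x 6 + 1, so no.

By the theorem on linear Diophantine equations, 3j + 12k = 19 has integer solutions if and only if gcd(3, 12) divides 19. Since 3 does not divide 19, no solutions exist.

No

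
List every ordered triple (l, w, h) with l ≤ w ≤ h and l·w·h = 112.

Iterate l from 1 to ⌊112^(1/3)⌋. For each l dividing 112, iterate w ≥ l with w dividing 112/l, and set h = 112/(l·w).
Triples found (9): (1×1×112), (1×2×56), (1×4×28), (1×7×16), (1×8×14), (2×2×28), (2×4×14), (2×7×8), (4×4×7)

(1×1×112), (1×2×56), (1×4×28), (1×7×16), (1×8×14), (2×2×28), (2×4×14), (2×7×8), (4×4×7)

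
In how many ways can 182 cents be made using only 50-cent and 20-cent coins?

We need non-negative integers (x, y) with 50x + 20y = 182.
For each x from 0 to 3, check if (182 - 50x) is a non-negative multiple of 20.
Solutions (x, y): none
Count: 0

0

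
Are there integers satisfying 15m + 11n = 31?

Step 1: Compute gcd(15, 11).
gcd(15, 11) = 1

Step 2: Check divisibility.
Does 1 divide 31? 31 = 1 x 31, so yes.

By the theorem on linear Diophantine equations, 15m + 11n = 31 has integer solutions if and only if gcd(15, 11) divides 31. Since 1 | 31, solutions exist.

Yes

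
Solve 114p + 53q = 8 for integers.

Step 1: Check solvability.
gcd(114, 53) = 1
Since 1 divides 8, solutions exist.

Step 2: Apply extended Euclidean algorithm to find gcd.
We find integers such that 114*x0 + 53*y0 = 1

Step 3: Scale the particular solution.
Multiply by 8/1 = 8:
p = 160, q = -344

Step 4: Verify.
114*(160) + 53*(-344) = 8 = 8 ✓

p = 160, q = -344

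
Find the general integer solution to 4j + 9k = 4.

Step 1: Compute gcd(4, 9) = 1.
Since 1 divides 4, solutions exist.

Step 2: Find a particular solution using extended Euclidean algorithm.
We get j₀ = -8, k₀ = 4.
Check: 4*-8 + 9*4 = 4 = 4 ✓

Step 3: Write the general solution.
j = -8 + (9/1)t = -8 + 9t
k = 4 - (4/1)t = 4 - 4t
for any integer t.

j = -8 + 9t, k = 4 - 4t for integer t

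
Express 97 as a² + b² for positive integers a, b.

We need to find integers a, b > 0 such that a² + b² = 97.
Trying a = 4: b² = 97 - 4² = 97 - 16 = 81
b = 9
Check: 4² + 9² = 16 + 81 = 97 ✓

97 = 4² + 9²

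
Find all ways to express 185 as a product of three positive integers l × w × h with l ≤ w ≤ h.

Iterate l from 1 to ⌊185^(1/3)⌋. For each l dividing 185, iterate w ≥ l with w dividing 185/l, and set h = 185/(l·w).
Triples found (2): (1×1×185), (1×5×37)

(1×1×185), (1×5×37)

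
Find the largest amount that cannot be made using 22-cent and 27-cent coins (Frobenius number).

For two coprime denominations a and b, the Frobenius number (largest value not representable as a non-negative combination) is ab - a - b.
Here gcd(22, 27) = 1, so they are coprime.
F(22, 27) = 22·27 - 22 - 27 = 594 - 49 = 545

545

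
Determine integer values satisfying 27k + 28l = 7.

Step 1: Check solvability.
gcd(27, 28) = 1
Since 1 divides 7, solutions exist.

Step 2: Apply extended Euclidean algorithm to find gcd.
We find integers such that 27*x0 + 28*y0 = 1

Step 3: Scale the particular solution.
Multiply by 7/1 = 7:
k = -7, l = 7

Step 4: Verify.
27*(-7) + 28*(7) = 7 = 7 ✓

k = -7, l = 7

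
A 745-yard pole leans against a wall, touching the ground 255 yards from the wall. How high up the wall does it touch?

The ladder, wall, and ground form a right triangle with hypotenuse 745 and one leg 255.
By the Pythagorean theorem: h² = 745² - 255² = 555025 - 65025 = 490000
h = √490000 = 700 yards

700 yards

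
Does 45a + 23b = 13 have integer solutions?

Step 1: Compute gcd(45, 23).
gcd(45, 23) = 1

Step 2: Check divisibility.
Does 1 divide 13? 13 = 1 x 13, so yes.

By the theorem on linear Diophantine equations, 45a + 23b = 13 has integer solutions if and only if gcd(45, 23) divides 13. Since 1 | 13, solutions exist.

Yes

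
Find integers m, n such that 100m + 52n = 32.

Step 1: Check solvability.
gcd(100, 52) = 4
Since 4 divides 32, solutions exist.

Step 2: Apply extended Euclidean algorithm to find gcd.
We find integers such that 100*x0 + 52*y0 = 4

Step 3: Scale the particular solution.
Multiply by 32/4 = 8:
m = -8, n = 16

Step 4: Verify.
100*(-8) + 52*(16) = 32 = 32 ✓

m = -8, n = 16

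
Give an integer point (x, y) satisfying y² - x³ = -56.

Try small integer x values and check whether x³ - 56 is a perfect square.
x = 18: x³ - 56 = 18³ - 56 = 5832 - 56 = 5776
Is 5776 a perfect square? 76² = 5776 ✓
So (x, y) = (18, 76) is a solution.

x = 18, y = 76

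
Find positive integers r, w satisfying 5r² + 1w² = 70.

Try small values of r and check whether (70 - 5r²)/1 is a perfect square.
r = 3: 5·3² = 45, so 1w² = 70 - 45 = 25, giving w² = 25, w = 5.
Check: 5·3² + 1·5² = 45 + 25 = 70 ✓

r = 3, w = 5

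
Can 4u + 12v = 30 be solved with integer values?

Step 1: Compute gcd(4, 12).
gcd(4, 12) = 4

Step 2: Check divisibility.
Does 4 divide 30? 30 = 4 x 7 + 2, so no.

By the theorem on linear Diophantine equations, 4u + 12v = 30 has integer solutions if and only if gcd(4, 12) divides 30. Since 4 does not divide 30, no solutions exist.

No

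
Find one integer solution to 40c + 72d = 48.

Step 1: Check solvability.
gcd(40, 72) = 8
Since 8 divides 48, solutions exist.

Step 2: Apply extended Euclidean algorithm to find gcd.
We find integers such that 40*x0 + 72*y0 = 8

Step 3: Scale the particular solution.
Multiply by 48/8 = 6:
c = 12, d = -6

Step 4: Verify.
40*(12) + 72*(-6) = 48 = 48 ✓

c = 12, d = -6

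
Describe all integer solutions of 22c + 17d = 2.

Step 1: Compute gcd(22, 17) = 1.
Since 1 divides 2, solutions exist.

Step 2: Find a particular solution using extended Euclidean algorithm.
We get c₀ = 14, d₀ = -18.
Check: 22*14 + 17*-18 = 2 = 2 ✓

Step 3: Write the general solution.
c = 14 + (17/1)t = 14 + 17t
d = -18 - (22/1)t = -18 - 22t
for any integer t.

c = 14 + 17t, d = -18 - 22t for integer t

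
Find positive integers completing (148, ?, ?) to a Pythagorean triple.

We need the other leg and hypotenuse such that 148² + x² = c².
Take x = 2736, c = 2740: 148² + 2736² = 21904 + 7485696 = 7507600 = 2740² ✓
Triple: (148, 2736, 2740)

(148, 2736, 2740)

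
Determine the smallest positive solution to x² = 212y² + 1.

We seek the smallest positive integers (x, y) with x² - 212y² = 1, i.e., x² = 212y² + 1.
Try successive y values:
y = 1: x² = 212·1² + 1 = 213, not a perfect square
y = 2: x² = 212·2² + 1 = 849, not a perfect square
y = 3: x² = 212·3² + 1 = 1909, not a perfect square
... continuing the search (or via continued fractions) ...
y = 4550: x² = 212·4550² + 1 = 4388930001, x = 66249 ✓

Verify: 66249² - 212·4550² = 4388930001 - 4388930000 = 1 ✓

x = 66249, y = 4550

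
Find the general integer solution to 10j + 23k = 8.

Step 1: Compute gcd(10, 23) = 1.
Since 1 divides 8, solutions exist.

Step 2: Find a particular solution using extended Euclidean algorithm.
We get j₀ = 56, k₀ = -24.
Check: 10*56 + 23*-24 = 8 = 8 ✓

Step 3: Write the general solution.
j = 56 + (23/1)t = 56 + 23t
k = -24 - (10/1)t = -24 - 10t
for any integer t.

j = 56 + 23t, k = -24 - 10t for integer t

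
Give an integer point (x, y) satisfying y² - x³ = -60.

Try small integer x values and check whether x³ - 60 is a perfect square.
x = 4: x³ - 60 = 4³ - 60 = 64 - 60 = 4
Is 4 a perfect square? 2² = 4 ✓
So (x, y) = (4, -2) is a solution.

x = 4, y = -2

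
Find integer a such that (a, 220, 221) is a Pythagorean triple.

a² = c² - b² = 221² - 220² = 48841 - 48400 = 441
a = sqrt(441) = 21

21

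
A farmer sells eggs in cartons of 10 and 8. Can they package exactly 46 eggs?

We need non-negative a, b with 10a + 8b = 46.
gcd(10, 8) = 2 divides 46.
Try a = 3: 8b = 46 - 30 = 16, so b = 2.
One way: 3 cartons of 10 and 2 cartons of 8.

Yes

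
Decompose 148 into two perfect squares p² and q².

We need to find integers p, q > 0 such that p² + q² = 148.
Trying p = 2: q² = 148 - 2² = 148 - 4 = 144
q = 12
Check: 2² + 12² = 4 + 144 = 148 ✓

148 = 2² + 12²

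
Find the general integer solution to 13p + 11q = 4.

Step 1: Compute gcd(13, 11) = 1.
Since 1 divides 4, solutions exist.

Step 2: Find a particular solution using extended Euclidean algorithm.
We get p₀ = -20, q₀ = 24.
Check: 13*-20 + 11*24 = 4 = 4 ✓

Step 3: Write the general solution.
p = -20 + (11/1)t = -20 + 11t
q = 24 - (13/1)t = 24 - 13t
for any integer t.

p = -20 + 11t, q = 24 - 13t for integer t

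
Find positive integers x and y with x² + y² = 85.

We need to find integers x, y > 0 such that x² + y² = 85.
Trying x = 2: y² = 85 - 2² = 85 - 4 = 81
y = 9
Check: 2² + 9² = 4 + 81 = 85 ✓

85 = 2² + 9²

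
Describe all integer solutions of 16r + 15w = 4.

Step 1: Compute gcd(16, 15) = 1.
Since 1 divides 4, solutions exist.

Step 2: Find a particular solution using extended Euclidean algorithm.
We get r₀ = 4, w₀ = -4.
Check: 16*4 + 15*-4 = 4 = 4 ✓

Step 3: Write the general solution.
r = 4 + (15/1)t = 4 + 15t
w = -4 - (16/1)t = -4 - 16t
for any integer t.

r = 4 + 15t, w = -4 - 16t for integer t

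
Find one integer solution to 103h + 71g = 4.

Step 1: Check solvability.
gcd(103, 71) = 1
Since 1 divides 4, solutions exist.

Step 2: Apply extended Euclidean algorithm to find gcd.
We find integers such that 103*x0 + 71*y0 = 1

Step 3: Scale the particular solution.
Multiply by 4/1 = 4:
h = 80, g = -116

Step 4: Verify.
103*(80) + 71*(-116) = 4 = 4 ✓

h = 80, g = -116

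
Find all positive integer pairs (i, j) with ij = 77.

The positive divisors of 77 are: 1, 7, 11, 77.
Each divisor d gives the pair (d, 77/d):
(1, 77), (7, 11), (11, 7), (77, 1)

(1, 77), (7, 11), (11, 7), (77, 1)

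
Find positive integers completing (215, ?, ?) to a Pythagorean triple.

We need the other leg and hypotenuse such that 215² + x² = c².
Take x = 912, c = 937: 215² + 912² = 46225 + 831744 = 877969 = 937² ✓
Triple: (215, 912, 937)

(215, 912, 937)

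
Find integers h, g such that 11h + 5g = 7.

Step 1: Check solvability.
gcd(11, 5) = 1
Since 1 divides 7, solutions exist.

Step 2: Apply extended Euclidean algorithm to find gcd.
We find integers such that 11*x0 + 5*y0 = 1

Step 3: Scale the particular solution.
Multiply by 7/1 = 7:
h = 7, g = -14

Step 4: Verify.
11*(7) + 5*(-14) = 7 = 7 ✓

h = 7, g = -14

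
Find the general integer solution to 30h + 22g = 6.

Step 1: Compute gcd(30, 22) = 2.
Since 2 divides 6, solutions exist.

Step 2: Find a particular solution using extended Euclidean algorithm.
We get h₀ = 9, g₀ = -12.
Check: 30*9 + 22*-12 = 6 = 6 ✓

Step 3: Write the general solution.
h = 9 + (22/2)t = 9 + 11t
g = -12 - (30/2)t = -12 - 15t
for any integer t.

h = 9 + 11t, g = -12 - 15t for integer t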